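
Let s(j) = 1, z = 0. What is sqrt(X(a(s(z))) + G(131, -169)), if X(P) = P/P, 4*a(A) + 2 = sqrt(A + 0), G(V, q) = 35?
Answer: 6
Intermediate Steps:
a(A) = -1/2 + sqrt(A)/4 (a(A) = -1/2 + sqrt(A + 0)/4 = -1/2 + sqrt(A)/4)
X(P) = 1
sqrt(X(a(s(z))) + G(131, -169)) = sqrt(1 + 35) = sqrt(36) = 6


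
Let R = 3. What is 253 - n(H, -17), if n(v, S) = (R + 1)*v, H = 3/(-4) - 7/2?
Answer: 270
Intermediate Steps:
H = -17/4 (H = 3*(-1/4) - 7*1/2 = -3/4 - 7/2 = -17/4 ≈ -4.2500)
n(v, S) = 4*v (n(v, S) = (3 + 1)*v = 4*v)
253 - n(H, -17) = 253 - 4*(-17)/4 = 253 - 1*(-17) = 253 + 17 = 270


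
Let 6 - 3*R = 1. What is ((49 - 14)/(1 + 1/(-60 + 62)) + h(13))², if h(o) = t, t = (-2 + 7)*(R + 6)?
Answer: 34225/9 ≈ 3802.8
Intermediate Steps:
R = 5/3 (R = 2 - ⅓*1 = 2 - ⅓ = 5/3 ≈ 1.6667)
t = 115/3 (t = (-2 + 7)*(5/3 + 6) = 5*(23/3) = 115/3 ≈ 38.333)
h(o) = 115/3
((49 - 14)/(1 + 1/(-60 + 62)) + h(13))² = ((49 - 14)/(1 + 1/(-60 + 62)) + 115/3)² = (35/(1 + 1/2) + 115/3)² = (35/(1 + ½) + 115/3)² = (35/(3/2) + 115/3)² = (35*(⅔) + 115/3)² = (70/3 + 115/3)² = (185/3)² = 34225/9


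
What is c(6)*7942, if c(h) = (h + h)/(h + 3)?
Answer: 31768/3 ≈ 10589.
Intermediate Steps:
c(h) = 2*h/(3 + h) (c(h) = (2*h)/(3 + h) = 2*h/(3 + h))
c(6)*7942 = (2*6/(3 + 6))*7942 = (2*6/9)*7942 = (2*6*(1/9))*7942 = (4/3)*7942 = 31768/3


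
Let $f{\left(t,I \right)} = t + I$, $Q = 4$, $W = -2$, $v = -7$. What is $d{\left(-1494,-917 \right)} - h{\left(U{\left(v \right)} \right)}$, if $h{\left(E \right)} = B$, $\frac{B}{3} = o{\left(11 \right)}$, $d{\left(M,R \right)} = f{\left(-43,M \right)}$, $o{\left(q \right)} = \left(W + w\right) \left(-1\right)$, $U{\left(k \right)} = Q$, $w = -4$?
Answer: $-1555$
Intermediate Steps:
$U{\left(k \right)} = 4$
$f{\left(t,I \right)} = I + t$
$o{\left(q \right)} = 6$ ($o{\left(q \right)} = \left(-2 - 4\right) \left(-1\right) = \left(-6\right) \left(-1\right) = 6$)
$d{\left(M,R \right)} = -43 + M$ ($d{\left(M,R \right)} = M - 43 = -43 + M$)
$B = 18$ ($B = 3 \cdot 6 = 18$)
$h{\left(E \right)} = 18$
$d{\left(-1494,-917 \right)} - h{\left(U{\left(v \right)} \right)} = \left(-43 - 1494\right) - 18 = -1537 - 18 = -1555$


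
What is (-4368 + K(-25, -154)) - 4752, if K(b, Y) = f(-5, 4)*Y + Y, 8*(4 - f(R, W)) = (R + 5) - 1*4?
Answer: -9967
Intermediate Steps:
f(R, W) = 31/8 - R/8 (f(R, W) = 4 - ((R + 5) - 1*4)/8 = 4 - ((5 + R) - 4)/8 = 4 - (1 + R)/8 = 4 + (-1/8 - R/8) = 31/8 - R/8)
K(b, Y) = 11*Y/2 (K(b, Y) = (31/8 - 1/8*(-5))*Y + Y = (31/8 + 5/8)*Y + Y = 9*Y/2 + Y = 11*Y/2)
(-4368 + K(-25, -154)) - 4752 = (-4368 + (11/2)*(-154)) - 4752 = (-4368 - 847) - 4752 = -5215 - 4752 = -9967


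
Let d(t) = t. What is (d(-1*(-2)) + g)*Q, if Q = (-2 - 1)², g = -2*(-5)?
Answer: 108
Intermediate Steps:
g = 10
Q = 9 (Q = (-3)² = 9)
(d(-1*(-2)) + g)*Q = (-1*(-2) + 10)*9 = (2 + 10)*9 = 12*9 = 108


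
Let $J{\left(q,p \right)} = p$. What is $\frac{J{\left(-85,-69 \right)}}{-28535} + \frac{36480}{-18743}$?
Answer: $- \frac{1039663533}{534831505} \approx -1.9439$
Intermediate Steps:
$\frac{J{\left(-85,-69 \right)}}{-28535} + \frac{36480}{-18743} = - \frac{69}{-28535} + \frac{36480}{-18743} = \left(-69\right) \left(- \frac{1}{28535}\right) + 36480 \left(- \frac{1}{18743}\right) = \frac{69}{28535} - \frac{36480}{18743} = - \frac{1039663533}{534831505}$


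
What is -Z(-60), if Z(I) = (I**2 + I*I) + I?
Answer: -7140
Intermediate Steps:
Z(I) = I + 2*I**2 (Z(I) = (I**2 + I**2) + I = 2*I**2 + I = I + 2*I**2)
-Z(-60) = -(-60)*(1 + 2*(-60)) = -(-60)*(1 - 120) = -(-60)*(-119) = -1*7140 = -7140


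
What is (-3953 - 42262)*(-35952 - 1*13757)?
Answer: 2297301435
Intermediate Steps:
(-3953 - 42262)*(-35952 - 1*13757) = -46215*(-35952 - 13757) = -46215*(-49709) = 2297301435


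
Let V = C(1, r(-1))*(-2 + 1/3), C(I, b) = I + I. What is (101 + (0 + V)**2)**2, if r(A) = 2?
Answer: 1018081/81 ≈ 12569.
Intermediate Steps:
C(I, b) = 2*I
V = -10/3 (V = (2*1)*(-2 + 1/3) = 2*(-2 + 1/3) = 2*(-5/3) = -10/3 ≈ -3.3333)
(101 + (0 + V)**2)**2 = (101 + (0 - 10/3)**2)**2 = (101 + (-10/3)**2)**2 = (101 + 100/9)**2 = (1009/9)**2 = 1018081/81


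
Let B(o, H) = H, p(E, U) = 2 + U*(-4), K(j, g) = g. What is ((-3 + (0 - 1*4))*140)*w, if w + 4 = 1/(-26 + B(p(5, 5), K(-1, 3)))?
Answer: 91140/23 ≈ 3962.6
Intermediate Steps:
p(E, U) = 2 - 4*U
w = -93/23 (w = -4 + 1/(-26 + 3) = -4 + 1/(-23) = -4 - 1/23 = -93/23 ≈ -4.0435)
((-3 + (0 - 1*4))*140)*w = ((-3 + (0 - 1*4))*140)*(-93/23) = ((-3 + (0 - 4))*140)*(-93/23) = ((-3 - 4)*140)*(-93/23) = -7*140*(-93/23) = -980*(-93/23) = 91140/23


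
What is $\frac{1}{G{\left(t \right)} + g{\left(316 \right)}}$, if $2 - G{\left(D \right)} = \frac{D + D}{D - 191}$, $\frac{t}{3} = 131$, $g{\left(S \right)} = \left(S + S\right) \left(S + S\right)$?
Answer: $\frac{101}{40341633} \approx 2.5036 \cdot 10^{-6}$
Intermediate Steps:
$g{\left(S \right)} = 4 S^{2}$ ($g{\left(S \right)} = 2 S 2 S = 4 S^{2}$)
$t = 393$ ($t = 3 \cdot 131 = 393$)
$G{\left(D \right)} = 2 - \frac{2 D}{-191 + D}$ ($G{\left(D \right)} = 2 - \frac{D + D}{D - 191} = 2 - \frac{2 D}{-191 + D}$)
$\frac{1}{G{\left(t \right)} + g{\left(316 \right)}} = \frac{1}{- \frac{382}{-191 + 393} + 4 \cdot 316^{2}} = \frac{1}{- \frac{382}{202} + 4 \cdot 99856} = \frac{1}{\left(-382\right) \frac{1}{202} + 399424} = \frac{1}{- \frac{191}{101} + 399424} = \frac{1}{\frac{40341633}{101}} = \frac{101}{40341633}$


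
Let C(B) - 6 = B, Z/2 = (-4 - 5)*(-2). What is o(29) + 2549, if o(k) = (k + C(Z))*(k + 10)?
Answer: 5318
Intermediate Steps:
Z = 36 (Z = 2*((-4 - 5)*(-2)) = 2*(-9*(-2)) = 2*18 = 36)
C(B) = 6 + B
o(k) = (10 + k)*(42 + k) (o(k) = (k + (6 + 36))*(k + 10) = (k + 42)*(10 + k) = (42 + k)*(10 + k) = (10 + k)*(42 + k))
o(29) + 2549 = (420 + 29² + 52*29) + 2549 = (420 + 841 + 1508) + 2549 = 2769 + 2549 = 5318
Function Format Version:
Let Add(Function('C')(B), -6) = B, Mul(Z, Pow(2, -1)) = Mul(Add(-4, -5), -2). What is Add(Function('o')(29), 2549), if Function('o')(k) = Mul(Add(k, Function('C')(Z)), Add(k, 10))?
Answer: 5318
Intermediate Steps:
Z = 36 (Z = Mul(2, Mul(Add(-4, -5), -2)) = Mul(2, Mul(-9, -2)) = Mul(2, 18) = 36)
Function('C')(B) = Add(6, B)
Function('o')(k) = Mul(Add(10, k), Add(42, k)) (Function('o')(k) = Mul(Add(k, Add(6, 36)), Add(k, 10)) = Mul(Add(k, 42), Add(10, k)) = Mul(Add(42, k), Add(10, k)) = Mul(Add(10, k), Add(42, k)))
Add(Function('o')(29), 2549) = Add(Add(420, Pow(29, 2), Mul(52, 29)), 2549) = Add(Add(420, 841, 1508), 2549) = Add(2769, 2549) = 5318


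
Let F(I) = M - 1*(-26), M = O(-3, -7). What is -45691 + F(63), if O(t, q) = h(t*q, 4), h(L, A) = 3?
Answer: -45662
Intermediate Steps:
O(t, q) = 3
M = 3
F(I) = 29 (F(I) = 3 - 1*(-26) = 3 + 26 = 29)
-45691 + F(63) = -45691 + 29 = -45662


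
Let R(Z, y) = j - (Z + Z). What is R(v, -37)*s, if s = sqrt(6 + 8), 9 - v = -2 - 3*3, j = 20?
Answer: -20*sqrt(14) ≈ -74.833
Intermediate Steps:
v = 20 (v = 9 - (-2 - 3*3) = 9 - (-2 - 9) = 9 - 1*(-11) = 9 + 11 = 20)
s = sqrt(14) ≈ 3.7417
R(Z, y) = 20 - 2*Z (R(Z, y) = 20 - (Z + Z) = 20 - 2*Z)
R(v, -37)*s = (20 - 2*20)*sqrt(14) = (20 - 40)*sqrt(14) = -20*sqrt(14)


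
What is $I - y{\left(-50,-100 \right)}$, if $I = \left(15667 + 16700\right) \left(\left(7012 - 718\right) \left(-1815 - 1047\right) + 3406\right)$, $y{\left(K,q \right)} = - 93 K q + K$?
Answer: $-582929917024$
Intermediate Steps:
$y{\left(K,q \right)} = K - 93 K q$ ($y{\left(K,q \right)} = - 93 K q + K = K - 93 K q$)
$I = -582930382074$ ($I = 32367 \left(6294 \left(-2862\right) + 3406\right) = 32367 \left(-18013428 + 3406\right) = 32367 \left(-18010022\right) = -582930382074$)
$I - y{\left(-50,-100 \right)} = -582930382074 - - 50 \left(1 - -9300\right) = -582930382074 - - 50 \left(1 + 9300\right) = -582930382074 - \left(-50\right) 9301 = -582930382074 - -465050 = -582930382074 + 465050 = -582929917024$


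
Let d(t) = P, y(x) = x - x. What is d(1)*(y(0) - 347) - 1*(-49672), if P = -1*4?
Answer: 51060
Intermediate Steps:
y(x) = 0
P = -4
d(t) = -4
d(1)*(y(0) - 347) - 1*(-49672) = -4*(0 - 347) - 1*(-49672) = -4*(-347) + 49672 = 1388 + 49672 = 51060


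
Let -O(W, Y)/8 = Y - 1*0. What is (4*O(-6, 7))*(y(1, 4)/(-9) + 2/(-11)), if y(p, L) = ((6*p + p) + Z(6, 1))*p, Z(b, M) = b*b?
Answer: 109984/99 ≈ 1110.9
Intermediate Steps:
Z(b, M) = b²
y(p, L) = p*(36 + 7*p) (y(p, L) = ((6*p + p) + 6²)*p = (7*p + 36)*p = (36 + 7*p)*p = p*(36 + 7*p))
O(W, Y) = -8*Y (O(W, Y) = -8*(Y - 1*0) = -8*(Y + 0) = -8*Y)
(4*O(-6, 7))*(y(1, 4)/(-9) + 2/(-11)) = (4*(-8*7))*((1*(36 + 7*1))/(-9) + 2/(-11)) = (4*(-56))*((1*(36 + 7))*(-⅑) + 2*(-1/11)) = -224*((1*43)*(-⅑) - 2/11) = -224*(43*(-⅑) - 2/11) = -224*(-43/9 - 2/11) = -224*(-491/99) = 109984/99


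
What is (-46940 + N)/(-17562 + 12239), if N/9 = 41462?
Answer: -326218/5323 ≈ -61.285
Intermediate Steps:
N = 373158 (N = 9*41462 = 373158)
(-46940 + N)/(-17562 + 12239) = (-46940 + 373158)/(-17562 + 12239) = 326218/(-5323) = 326218*(-1/5323) = -326218/5323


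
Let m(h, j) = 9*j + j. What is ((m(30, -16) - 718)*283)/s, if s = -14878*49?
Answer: 124237/364511 ≈ 0.34083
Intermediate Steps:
m(h, j) = 10*j
s = -729022
((m(30, -16) - 718)*283)/s = ((10*(-16) - 718)*283)/(-729022) = ((-160 - 718)*283)*(-1/729022) = -878*283*(-1/729022) = -248474*(-1/729022) = 124237/364511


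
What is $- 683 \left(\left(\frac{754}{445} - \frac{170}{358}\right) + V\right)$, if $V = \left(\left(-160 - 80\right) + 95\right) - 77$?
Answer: $\frac{12011421727}{79655} \approx 1.5079 \cdot 10^{5}$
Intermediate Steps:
$V = -222$ ($V = \left(-240 + 95\right) - 77 = -145 - 77 = -222$)
$- 683 \left(\left(\frac{754}{445} - \frac{170}{358}\right) + V\right) = - 683 \left(\left(\frac{754}{445} - \frac{170}{358}\right) - 222\right) = - 683 \left(\left(754 \cdot \frac{1}{445} - \frac{85}{179}\right) - 222\right) = - 683 \left(\left(\frac{754}{445} - \frac{85}{179}\right) - 222\right) = - 683 \left(\frac{97141}{79655} - 222\right) = \left(-683\right) \left(- \frac{17586269}{79655}\right) = \frac{12011421727}{79655}$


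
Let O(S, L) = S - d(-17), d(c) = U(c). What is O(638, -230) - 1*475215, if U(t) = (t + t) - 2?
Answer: -474541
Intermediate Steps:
U(t) = -2 + 2*t (U(t) = 2*t - 2 = -2 + 2*t)
d(c) = -2 + 2*c
O(S, L) = 36 + S (O(S, L) = S - (-2 + 2*(-17)) = S - (-2 - 34) = S - 1*(-36) = S + 36 = 36 + S)
O(638, -230) - 1*475215 = (36 + 638) - 1*475215 = 674 - 475215 = -474541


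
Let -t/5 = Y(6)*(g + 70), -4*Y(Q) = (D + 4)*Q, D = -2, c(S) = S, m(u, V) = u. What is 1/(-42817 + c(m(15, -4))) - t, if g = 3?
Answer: -46868191/42802 ≈ -1095.0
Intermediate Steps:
Y(Q) = -Q/2 (Y(Q) = -(-2 + 4)*Q/4 = -Q/2)
t = 1095 (t = -5*(-1/2*6)*(3 + 70) = -(-15)*73 = -5*(-219) = 1095)
1/(-42817 + c(m(15, -4))) - t = 1/(-42817 + 15) - 1*1095 = 1/(-42802) - 1095 = -1/42802 - 1095 = -46868191/42802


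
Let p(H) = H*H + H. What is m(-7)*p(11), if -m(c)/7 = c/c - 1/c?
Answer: -1056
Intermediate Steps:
p(H) = H + H² (p(H) = H² + H = H + H²)
m(c) = -7 + 7/c (m(c) = -7*(c/c - 1/c) = -7*(1 - 1/c) = -7 + 7/c)
m(-7)*p(11) = (-7 + 7/(-7))*(11*(1 + 11)) = (-7 + 7*(-⅐))*(11*12) = (-7 - 1)*132 = -8*132 = -1056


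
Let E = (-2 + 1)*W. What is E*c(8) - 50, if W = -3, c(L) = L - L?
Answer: -50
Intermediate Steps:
c(L) = 0
E = 3 (E = (-2 + 1)*(-3) = -1*(-3) = 3)
E*c(8) - 50 = 3*0 - 50 = 0 - 50 = -50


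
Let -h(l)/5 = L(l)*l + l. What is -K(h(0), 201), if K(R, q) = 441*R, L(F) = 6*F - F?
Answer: 0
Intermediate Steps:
L(F) = 5*F
h(l) = -25*l² - 5*l (h(l) = -5*((5*l)*l + l) = -5*(5*l² + l) = -5*(l + 5*l²) = -25*l² - 5*l)
-K(h(0), 201) = -441*(-5*0*(1 + 5*0)) = -441*(-5*0*(1 + 0)) = -441*(-5*0*1) = -441*0 = -1*0 = 0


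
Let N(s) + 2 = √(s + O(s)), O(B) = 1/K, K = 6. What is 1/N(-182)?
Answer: -12/1115 - I*√6546/1115 ≈ -0.010762 - 0.072563*I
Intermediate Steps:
O(B) = ⅙ (O(B) = 1/6 = ⅙)
N(s) = -2 + √(⅙ + s) (N(s) = -2 + √(s + ⅙) = -2 + √(⅙ + s))
1/N(-182) = 1/(-2 + √(6 + 36*(-182))/6) = 1/(-2 + √(6 - 6552)/6) = 1/(-2 + √(-6546)/6) = 1/(-2 + (I*√6546)/6) = 1/(-2 + I*√6546/6)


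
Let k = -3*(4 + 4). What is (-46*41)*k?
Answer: 45264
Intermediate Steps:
k = -24 (k = -3*8 = -24)
(-46*41)*k = -46*41*(-24) = -1886*(-24) = 45264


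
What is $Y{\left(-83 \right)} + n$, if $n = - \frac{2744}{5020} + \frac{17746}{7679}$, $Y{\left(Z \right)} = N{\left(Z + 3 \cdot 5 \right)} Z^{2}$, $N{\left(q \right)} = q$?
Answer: $- \frac{4514522846104}{9637145} \approx -4.6845 \cdot 10^{5}$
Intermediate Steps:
$Y{\left(Z \right)} = Z^{2} \left(15 + Z\right)$ ($Y{\left(Z \right)} = \left(Z + 3 \cdot 5\right) Z^{2} = \left(Z + 15\right) Z^{2} = \left(15 + Z\right) Z^{2} = Z^{2} \left(15 + Z\right)$)
$n = \frac{17003436}{9637145}$ ($n = \left(-2744\right) \frac{1}{5020} + 17746 \cdot \frac{1}{7679} = - \frac{686}{1255} + \frac{17746}{7679} = \frac{17003436}{9637145} \approx 1.7644$)
$Y{\left(-83 \right)} + n = \left(-83\right)^{2} \left(15 - 83\right) + \frac{17003436}{9637145} = 6889 \left(-68\right) + \frac{17003436}{9637145} = -468452 + \frac{17003436}{9637145} = - \frac{4514522846104}{9637145}$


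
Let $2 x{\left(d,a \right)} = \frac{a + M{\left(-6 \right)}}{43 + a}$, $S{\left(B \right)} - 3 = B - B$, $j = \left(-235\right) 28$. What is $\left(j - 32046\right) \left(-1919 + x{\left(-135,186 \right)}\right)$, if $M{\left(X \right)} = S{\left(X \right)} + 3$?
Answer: $\frac{16970526230}{229} \approx 7.4107 \cdot 10^{7}$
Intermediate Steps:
$j = -6580$
$S{\left(B \right)} = 3$ ($S{\left(B \right)} = 3 + \left(B - B\right) = 3 + 0 = 3$)
$M{\left(X \right)} = 6$ ($M{\left(X \right)} = 3 + 3 = 6$)
$x{\left(d,a \right)} = \frac{6 + a}{2 \left(43 + a\right)}$ ($x{\left(d,a \right)} = \frac{\left(a + 6\right) \frac{1}{43 + a}}{2} = \frac{\left(6 + a\right) \frac{1}{43 + a}}{2} = \frac{\frac{1}{43 + a} \left(6 + a\right)}{2} = \frac{6 + a}{2 \left(43 + a\right)}$)
$\left(j - 32046\right) \left(-1919 + x{\left(-135,186 \right)}\right) = \left(-6580 - 32046\right) \left(-1919 + \frac{6 + 186}{2 \left(43 + 186\right)}\right) = - 38626 \left(-1919 + \frac{1}{2} \cdot \frac{1}{229} \cdot 192\right) = - 38626 \left(-1919 + \frac{96}{229}\right) = \left(-38626\right) \left(- \frac{439355}{229}\right) = \frac{16970526230}{229}$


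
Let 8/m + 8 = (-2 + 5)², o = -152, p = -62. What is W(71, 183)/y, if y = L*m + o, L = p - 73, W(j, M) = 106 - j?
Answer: -5/176 ≈ -0.028409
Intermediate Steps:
m = 8 (m = 8/(-8 + (-2 + 5)²) = 8/(-8 + 3²) = 8/(-8 + 9) = 8/1 = 8*1 = 8)
L = -135 (L = -62 - 73 = -135)
y = -1232 (y = -135*8 - 152 = -1080 - 152 = -1232)
W(71, 183)/y = (106 - 1*71)/(-1232) = (106 - 71)*(-1/1232) = 35*(-1/1232) = -5/176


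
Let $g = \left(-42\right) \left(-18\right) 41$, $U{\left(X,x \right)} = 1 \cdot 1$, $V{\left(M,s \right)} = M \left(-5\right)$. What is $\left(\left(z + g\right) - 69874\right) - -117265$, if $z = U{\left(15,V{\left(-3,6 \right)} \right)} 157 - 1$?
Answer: $78543$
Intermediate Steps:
$V{\left(M,s \right)} = - 5 M$
$U{\left(X,x \right)} = 1$
$g = 30996$ ($g = 756 \cdot 41 = 30996$)
$z = 156$ ($z = 1 \cdot 157 - 1 = 157 - 1 = 156$)
$\left(\left(z + g\right) - 69874\right) - -117265 = \left(\left(156 + 30996\right) - 69874\right) - -117265 = \left(31152 - 69874\right) + 117265 = -38722 + 117265 = 78543$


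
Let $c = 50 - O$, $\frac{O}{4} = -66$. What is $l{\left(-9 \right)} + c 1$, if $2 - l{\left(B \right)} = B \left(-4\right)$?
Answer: $280$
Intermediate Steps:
$l{\left(B \right)} = 2 + 4 B$ ($l{\left(B \right)} = 2 - B \left(-4\right) = 2 - - 4 B = 2 + 4 B$)
$O = -264$ ($O = 4 \left(-66\right) = -264$)
$c = 314$ ($c = 50 - -264 = 50 + 264 = 314$)
$l{\left(-9 \right)} + c 1 = \left(2 + 4 \left(-9\right)\right) + 314 \cdot 1 = \left(2 - 36\right) + 314 = -34 + 314 = 280$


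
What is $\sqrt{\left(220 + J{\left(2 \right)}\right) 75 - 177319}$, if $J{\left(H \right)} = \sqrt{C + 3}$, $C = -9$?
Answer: $\sqrt{-160819 + 75 i \sqrt{6}} \approx 0.229 + 401.02 i$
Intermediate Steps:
$J{\left(H \right)} = i \sqrt{6}$ ($J{\left(H \right)} = \sqrt{-9 + 3} = \sqrt{-6} = i \sqrt{6}$)
$\sqrt{\left(220 + J{\left(2 \right)}\right) 75 - 177319} = \sqrt{\left(220 + i \sqrt{6}\right) 75 - 177319} = \sqrt{\left(16500 + 75 i \sqrt{6}\right) - 177319} = \sqrt{-160819 + 75 i \sqrt{6}}$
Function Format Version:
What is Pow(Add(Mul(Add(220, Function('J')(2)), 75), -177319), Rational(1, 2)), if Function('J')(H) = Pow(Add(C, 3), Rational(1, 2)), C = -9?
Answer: Pow(Add(-160819, Mul(75, I, Pow(6, Rational(1, 2)))), Rational(1, 2)) ≈ Add(0.229, Mul(401.02, I))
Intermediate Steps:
Function('J')(H) = Mul(I, Pow(6, Rational(1, 2))) (Function('J')(H) = Pow(Add(-9, 3), Rational(1, 2)) = Pow(-6, Rational(1, 2)) = Mul(I, Pow(6, Rational(1, 2))))
Pow(Add(Mul(Add(220, Function('J')(2)), 75), -177319), Rational(1, 2)) = Pow(Add(Mul(Add(220, Mul(I, Pow(6, Rational(1, 2)))), 75), -177319), Rational(1, 2)) = Pow(Add(Add(16500, Mul(75, I, Pow(6, Rational(1, 2)))), -177319), Rational(1, 2)) = Pow(Add(-160819, Mul(75, I, Pow(6, Rational(1, 2)))), Rational(1, 2))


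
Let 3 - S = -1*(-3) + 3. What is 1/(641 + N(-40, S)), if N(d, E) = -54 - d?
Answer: 1/627 ≈ 0.0015949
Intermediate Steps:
S = -3 (S = 3 - (-1*(-3) + 3) = 3 - (3 + 3) = 3 - 1*6 = 3 - 6 = -3)
1/(641 + N(-40, S)) = 1/(641 + (-54 - 1*(-40))) = 1/(641 + (-54 + 40)) = 1/(641 - 14) = 1/627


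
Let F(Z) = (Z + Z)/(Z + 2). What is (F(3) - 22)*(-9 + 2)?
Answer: 728/5 ≈ 145.60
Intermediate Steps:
F(Z) = 2*Z/(2 + Z) (F(Z) = (2*Z)/(2 + Z) = 2*Z/(2 + Z))
(F(3) - 22)*(-9 + 2) = (2*3/(2 + 3) - 22)*(-9 + 2) = (2*3/5 - 22)*(-7) = (2*3*(1/5) - 22)*(-7) = (6/5 - 22)*(-7) = -104/5*(-7) = 728/5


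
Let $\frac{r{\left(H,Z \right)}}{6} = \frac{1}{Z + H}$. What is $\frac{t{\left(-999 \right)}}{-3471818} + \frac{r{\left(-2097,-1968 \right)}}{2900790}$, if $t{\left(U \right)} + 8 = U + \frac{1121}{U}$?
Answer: $\frac{109959044208026}{378682750370542275} \approx 0.00029037$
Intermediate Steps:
$r{\left(H,Z \right)} = \frac{6}{H + Z}$ ($r{\left(H,Z \right)} = \frac{6}{Z + H} = \frac{6}{H + Z}$)
$t{\left(U \right)} = -8 + U + \frac{1121}{U}$ ($t{\left(U \right)} = -8 + \left(U + \frac{1121}{U}\right) = -8 + U + \frac{1121}{U}$)
$\frac{t{\left(-999 \right)}}{-3471818} + \frac{r{\left(-2097,-1968 \right)}}{2900790} = \frac{-8 - 999 + \frac{1121}{-999}}{-3471818} + \frac{6 \frac{1}{-2097 - 1968}}{2900790} = \left(-8 - 999 + 1121 \left(- \frac{1}{999}\right)\right) \left(- \frac{1}{3471818}\right) + \frac{6}{-4065} \cdot \frac{1}{2900790} = \left(-8 - 999 - \frac{1121}{999}\right) \left(- \frac{1}{3471818}\right) + 6 \left(- \frac{1}{4065}\right) \frac{1}{2900790} = \left(- \frac{1007114}{999}\right) \left(- \frac{1}{3471818}\right) - \frac{1}{1965285225} = \frac{503557}{1734173091} - \frac{1}{1965285225} = \frac{109959044208026}{378682750370542275}$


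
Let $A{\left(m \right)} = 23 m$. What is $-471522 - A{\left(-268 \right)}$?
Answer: $-465358$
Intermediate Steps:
$-471522 - A{\left(-268 \right)} = -471522 - 23 \left(-268\right) = -471522 - -6164 = -471522 + 6164 = -465358$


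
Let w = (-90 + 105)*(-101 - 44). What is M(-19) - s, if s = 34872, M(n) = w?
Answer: -37047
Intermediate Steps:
w = -2175 (w = 15*(-145) = -2175)
M(n) = -2175
M(-19) - s = -2175 - 1*34872 = -2175 - 34872 = -37047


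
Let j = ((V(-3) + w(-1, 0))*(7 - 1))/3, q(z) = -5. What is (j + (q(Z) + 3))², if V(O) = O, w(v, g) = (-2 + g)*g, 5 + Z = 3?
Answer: 64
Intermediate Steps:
Z = -2 (Z = -5 + 3 = -2)
w(v, g) = g*(-2 + g)
j = -6 (j = ((-3 + 0*(-2 + 0))*(7 - 1))/3 = ((-3 + 0*(-2))*6)*(⅓) = ((-3 + 0)*6)*(⅓) = -3*6*(⅓) = -18*⅓ = -6)
(j + (q(Z) + 3))² = (-6 + (-5 + 3))² = (-6 - 2)² = (-8)² = 64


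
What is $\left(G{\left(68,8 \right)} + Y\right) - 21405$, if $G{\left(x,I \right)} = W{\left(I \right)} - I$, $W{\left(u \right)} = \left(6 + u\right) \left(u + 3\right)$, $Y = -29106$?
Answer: $-50365$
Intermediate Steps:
$W{\left(u \right)} = \left(3 + u\right) \left(6 + u\right)$ ($W{\left(u \right)} = \left(6 + u\right) \left(3 + u\right) = \left(3 + u\right) \left(6 + u\right)$)
$G{\left(x,I \right)} = 18 + I^{2} + 8 I$ ($G{\left(x,I \right)} = \left(18 + I^{2} + 9 I\right) - I = 18 + I^{2} + 8 I$)
$\left(G{\left(68,8 \right)} + Y\right) - 21405 = \left(\left(18 + 8^{2} + 8 \cdot 8\right) - 29106\right) - 21405 = \left(\left(18 + 64 + 64\right) - 29106\right) - 21405 = \left(146 - 29106\right) - 21405 = -28960 - 21405 = -50365$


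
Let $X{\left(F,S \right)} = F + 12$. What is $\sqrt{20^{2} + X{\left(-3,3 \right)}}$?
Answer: $\sqrt{409} \approx 20.224$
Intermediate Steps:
$X{\left(F,S \right)} = 12 + F$
$\sqrt{20^{2} + X{\left(-3,3 \right)}} = \sqrt{20^{2} + \left(12 - 3\right)} = \sqrt{400 + 9} = \sqrt{409}$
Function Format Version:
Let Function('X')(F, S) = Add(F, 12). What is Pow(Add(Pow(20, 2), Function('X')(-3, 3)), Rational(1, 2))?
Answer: Pow(409, Rational(1, 2)) ≈ 20.224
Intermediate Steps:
Function('X')(F, S) = Add(12, F)
Pow(Add(Pow(20, 2), Function('X')(-3, 3)), Rational(1, 2)) = Pow(Add(Pow(20, 2), Add(12, -3)), Rational(1, 2)) = Pow(Add(400, 9), Rational(1, 2)) = Pow(409, Rational(1, 2))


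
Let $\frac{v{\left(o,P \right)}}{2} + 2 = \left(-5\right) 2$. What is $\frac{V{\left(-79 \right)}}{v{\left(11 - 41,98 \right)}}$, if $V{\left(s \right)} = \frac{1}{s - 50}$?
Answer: $\frac{1}{3096} \approx 0.000323$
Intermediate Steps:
$v{\left(o,P \right)} = -24$ ($v{\left(o,P \right)} = -4 + 2 \left(\left(-5\right) 2\right) = -4 + 2 \left(-10\right) = -4 - 20 = -24$)
$V{\left(s \right)} = \frac{1}{-50 + s}$
$\frac{V{\left(-79 \right)}}{v{\left(11 - 41,98 \right)}} = \frac{1}{\left(-50 - 79\right) \left(-24\right)} = \frac{1}{-129} \left(- \frac{1}{24}\right) = \left(- \frac{1}{129}\right) \left(- \frac{1}{24}\right) = \frac{1}{3096}$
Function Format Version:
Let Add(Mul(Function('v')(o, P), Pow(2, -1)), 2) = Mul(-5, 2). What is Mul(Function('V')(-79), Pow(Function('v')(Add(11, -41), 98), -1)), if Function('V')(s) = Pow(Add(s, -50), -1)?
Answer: Rational(1, 3096) ≈ 0.00032300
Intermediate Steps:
Function('v')(o, P) = -24 (Function('v')(o, P) = Add(-4, Mul(2, Mul(-5, 2))) = Add(-4, Mul(2, -10)) = Add(-4, -20) = -24)
Function('V')(s) = Pow(Add(-50, s), -1)
Mul(Function('V')(-79), Pow(Function('v')(Add(11, -41), 98), -1)) = Mul(Pow(Add(-50, -79), -1), Pow(-24, -1)) = Mul(Pow(-129, -1), Rational(-1, 24)) = Mul(Rational(-1, 129), Rational(-1, 24)) = Rational(1, 3096)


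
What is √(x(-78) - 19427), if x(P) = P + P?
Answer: I*√19583 ≈ 139.94*I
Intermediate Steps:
x(P) = 2*P
√(x(-78) - 19427) = √(2*(-78) - 19427) = √(-156 - 19427) = √(-19583) = I*√19583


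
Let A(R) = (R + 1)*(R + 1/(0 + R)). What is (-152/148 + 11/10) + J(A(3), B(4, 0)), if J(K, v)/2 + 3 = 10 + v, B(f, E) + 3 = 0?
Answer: 2987/370 ≈ 8.0730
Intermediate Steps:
B(f, E) = -3 (B(f, E) = -3 + 0 = -3)
A(R) = (1 + R)*(R + 1/R)
J(K, v) = 14 + 2*v (J(K, v) = -6 + 2*(10 + v) = -6 + (20 + 2*v) = 14 + 2*v)
(-152/148 + 11/10) + J(A(3), B(4, 0)) = (-152/148 + 11/10) + (14 + 2*(-3)) = (-152*1/148 + 11*(1/10)) + (14 - 6) = (-38/37 + 11/10) + 8 = 27/370 + 8 = 2987/370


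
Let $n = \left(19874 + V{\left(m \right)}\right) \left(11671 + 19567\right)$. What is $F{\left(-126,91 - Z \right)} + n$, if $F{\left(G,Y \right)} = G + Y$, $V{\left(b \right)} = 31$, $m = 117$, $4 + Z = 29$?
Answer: $621792330$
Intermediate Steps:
$Z = 25$ ($Z = -4 + 29 = 25$)
$n = 621792390$ ($n = \left(19874 + 31\right) \left(11671 + 19567\right) = 19905 \cdot 31238 = 621792390$)
$F{\left(-126,91 - Z \right)} + n = \left(-126 + \left(91 - 25\right)\right) + 621792390 = \left(-126 + 66\right) + 621792390 = -60 + 621792390 = 621792330$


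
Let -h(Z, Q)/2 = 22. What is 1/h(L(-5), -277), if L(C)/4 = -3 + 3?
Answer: -1/44 ≈ -0.022727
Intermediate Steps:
L(C) = 0 (L(C) = 4*(-3 + 3) = 4*0 = 0)
h(Z, Q) = -44 (h(Z, Q) = -2*22 = -44)
1/h(L(-5), -277) = 1/(-44) = -1/44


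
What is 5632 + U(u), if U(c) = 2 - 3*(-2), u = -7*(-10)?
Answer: 5640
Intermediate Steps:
u = 70
U(c) = 8 (U(c) = 2 + 6 = 8)
5632 + U(u) = 5632 + 8 = 5640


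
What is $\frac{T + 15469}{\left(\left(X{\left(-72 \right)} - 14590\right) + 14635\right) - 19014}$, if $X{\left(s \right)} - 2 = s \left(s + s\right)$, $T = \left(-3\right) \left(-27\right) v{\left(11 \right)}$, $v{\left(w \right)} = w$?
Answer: $- \frac{16360}{8599} \approx -1.9025$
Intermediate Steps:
$T = 891$ ($T = \left(-3\right) \left(-27\right) 11 = 81 \cdot 11 = 891$)
$X{\left(s \right)} = 2 + 2 s^{2}$ ($X{\left(s \right)} = 2 + s \left(s + s\right) = 2 + s 2 s = 2 + 2 s^{2}$)
$\frac{T + 15469}{\left(\left(X{\left(-72 \right)} - 14590\right) + 14635\right) - 19014} = \frac{891 + 15469}{\left(\left(\left(2 + 2 \left(-72\right)^{2}\right) - 14590\right) + 14635\right) - 19014} = \frac{16360}{\left(\left(\left(2 + 2 \cdot 5184\right) - 14590\right) + 14635\right) - 19014} = \frac{16360}{\left(\left(\left(2 + 10368\right) - 14590\right) + 14635\right) - 19014} = \frac{16360}{\left(\left(10370 - 14590\right) + 14635\right) - 19014} = \frac{16360}{\left(-4220 + 14635\right) - 19014} = \frac{16360}{10415 - 19014} = \frac{16360}{-8599} = 16360 \left(- \frac{1}{8599}\right) = - \frac{16360}{8599}$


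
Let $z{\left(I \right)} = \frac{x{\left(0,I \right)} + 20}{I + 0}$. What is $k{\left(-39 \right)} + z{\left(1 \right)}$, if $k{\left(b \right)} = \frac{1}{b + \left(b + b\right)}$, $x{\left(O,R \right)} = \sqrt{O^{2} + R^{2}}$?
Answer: $\frac{2456}{117} \approx 20.991$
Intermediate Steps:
$k{\left(b \right)} = \frac{1}{3 b}$ ($k{\left(b \right)} = \frac{1}{b + 2 b} = \frac{1}{3 b}$)
$z{\left(I \right)} = \frac{20 + \sqrt{I^{2}}}{I}$ ($z{\left(I \right)} = \frac{\sqrt{0^{2} + I^{2}} + 20}{I + 0} = \frac{\sqrt{0 + I^{2}} + 20}{I} = \frac{\sqrt{I^{2}} + 20}{I} = \frac{20 + \sqrt{I^{2}}}{I}$)
$k{\left(-39 \right)} + z{\left(1 \right)} = \frac{1}{3 \left(-39\right)} + \frac{20 + \sqrt{1^{2}}}{1} = \frac{1}{3} \left(- \frac{1}{39}\right) + 1 \left(20 + \sqrt{1}\right) = - \frac{1}{117} + 1 \left(20 + 1\right) = - \frac{1}{117} + 1 \cdot 21 = - \frac{1}{117} + 21 = \frac{2456}{117}$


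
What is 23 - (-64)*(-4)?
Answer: -233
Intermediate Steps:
23 - (-64)*(-4) = 23 - 8*32 = 23 - 256 = -233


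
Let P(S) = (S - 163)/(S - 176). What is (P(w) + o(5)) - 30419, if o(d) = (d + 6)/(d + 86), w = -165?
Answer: -943898390/31031 ≈ -30418.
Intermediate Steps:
o(d) = (6 + d)/(86 + d)
P(S) = (-163 + S)/(-176 + S)
(P(w) + o(5)) - 30419 = ((-163 - 165)/(-176 - 165) + (6 + 5)/(86 + 5)) - 30419 = (-328/(-341) + 11/91) - 30419 = (-1/341*(-328) + (1/91)*11) - 30419 = (328/341 + 11/91) - 30419 = 33599/31031 - 30419 = -943898390/31031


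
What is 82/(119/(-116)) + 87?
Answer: 841/119 ≈ 7.0672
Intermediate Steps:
82/(119/(-116)) + 87 = 82/(119*(-1/116)) + 87 = 82/(-119/116) + 87 = -116/119*82 + 87 = -9512/119 + 87 = 841/119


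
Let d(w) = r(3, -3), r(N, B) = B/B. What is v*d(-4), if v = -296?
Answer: -296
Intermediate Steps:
r(N, B) = 1
d(w) = 1
v*d(-4) = -296*1 = -296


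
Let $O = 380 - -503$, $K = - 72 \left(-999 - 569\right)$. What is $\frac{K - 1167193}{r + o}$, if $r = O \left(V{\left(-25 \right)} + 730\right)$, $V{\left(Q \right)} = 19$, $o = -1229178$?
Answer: $\frac{1054297}{567811} \approx 1.8568$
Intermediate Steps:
$K = 112896$ ($K = \left(-72\right) \left(-1568\right) = 112896$)
$O = 883$ ($O = 380 + 503 = 883$)
$r = 661367$ ($r = 883 \left(19 + 730\right) = 883 \cdot 749 = 661367$)
$\frac{K - 1167193}{r + o} = \frac{112896 - 1167193}{661367 - 1229178} = - \frac{1054297}{-567811} = \left(-1054297\right) \left(- \frac{1}{567811}\right) = \frac{1054297}{567811}$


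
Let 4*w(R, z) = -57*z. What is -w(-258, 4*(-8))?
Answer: -456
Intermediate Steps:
w(R, z) = -57*z/4 (w(R, z) = (-57*z)/4 = -57*z/4)
-w(-258, 4*(-8)) = -(-57)*4*(-8)/4 = -(-57)*(-32)/4 = -1*456 = -456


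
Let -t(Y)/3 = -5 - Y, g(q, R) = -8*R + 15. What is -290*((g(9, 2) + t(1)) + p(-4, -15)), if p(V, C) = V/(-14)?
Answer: -35090/7 ≈ -5012.9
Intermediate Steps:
p(V, C) = -V/14 (p(V, C) = V*(-1/14) = -V/14)
g(q, R) = 15 - 8*R
t(Y) = 15 + 3*Y (t(Y) = -3*(-5 - Y) = 15 + 3*Y)
-290*((g(9, 2) + t(1)) + p(-4, -15)) = -290*(((15 - 8*2) + (15 + 3*1)) - 1/14*(-4)) = -290*(((15 - 16) + (15 + 3)) + 2/7) = -290*((-1 + 18) + 2/7) = -290*(17 + 2/7) = -290*121/7 = -35090/7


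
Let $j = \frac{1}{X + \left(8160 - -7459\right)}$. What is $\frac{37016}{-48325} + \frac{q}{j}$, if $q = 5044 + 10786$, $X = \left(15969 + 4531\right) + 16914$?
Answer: $\frac{40569436209734}{48325} \approx 8.3951 \cdot 10^{8}$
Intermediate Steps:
$X = 37414$ ($X = 20500 + 16914 = 37414$)
$q = 15830$
$j = \frac{1}{53033}$ ($j = \frac{1}{37414 + \left(8160 - -7459\right)} = \frac{1}{37414 + \left(8160 + 7459\right)} = \frac{1}{37414 + 15619} = \frac{1}{53033} \approx 1.8856 \cdot 10^{-5}$)
$\frac{37016}{-48325} + \frac{q}{j} = \frac{37016}{-48325} + 15830 \frac{1}{\frac{1}{53033}} = 37016 \left(- \frac{1}{48325}\right) + 15830 \cdot 53033 = - \frac{37016}{48325} + 839512390 = \frac{40569436209734}{48325}$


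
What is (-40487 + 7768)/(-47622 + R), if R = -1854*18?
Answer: 32719/80994 ≈ 0.40397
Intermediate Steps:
R = -33372
(-40487 + 7768)/(-47622 + R) = (-40487 + 7768)/(-47622 - 33372) = -32719/(-80994) = -32719*(-1/80994) = 32719/80994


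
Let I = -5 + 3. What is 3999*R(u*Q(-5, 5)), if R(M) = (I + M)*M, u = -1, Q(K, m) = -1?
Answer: -3999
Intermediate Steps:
I = -2
R(M) = M*(-2 + M) (R(M) = (-2 + M)*M = M*(-2 + M))
3999*R(u*Q(-5, 5)) = 3999*((-1*(-1))*(-2 - 1*(-1))) = 3999*(1*(-2 + 1)) = 3999*(1*(-1)) = 3999*(-1) = -3999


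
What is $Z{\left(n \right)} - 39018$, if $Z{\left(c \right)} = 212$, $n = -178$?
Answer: $-38806$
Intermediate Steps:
$Z{\left(n \right)} - 39018 = 212 - 39018 = -38806$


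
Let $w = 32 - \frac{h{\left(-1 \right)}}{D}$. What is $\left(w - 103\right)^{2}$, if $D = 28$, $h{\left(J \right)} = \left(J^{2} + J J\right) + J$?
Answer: $\frac{3956121}{784} \approx 5046.1$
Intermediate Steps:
$h{\left(J \right)} = J + 2 J^{2}$ ($h{\left(J \right)} = \left(J^{2} + J^{2}\right) + J = 2 J^{2} + J = J + 2 J^{2}$)
$w = \frac{895}{28}$ ($w = 32 - \frac{\left(-1\right) \left(1 + 2 \left(-1\right)\right)}{28} = 32 - - (1 - 2) \frac{1}{28} = 32 - \left(-1\right) \left(-1\right) \frac{1}{28} = 32 - 1 \cdot \frac{1}{28} = 32 - \frac{1}{28} = \frac{895}{28} \approx 31.964$)
$\left(w - 103\right)^{2} = \left(\frac{895}{28} - 103\right)^{2} = \left(- \frac{1989}{28}\right)^{2} = \frac{3956121}{784}$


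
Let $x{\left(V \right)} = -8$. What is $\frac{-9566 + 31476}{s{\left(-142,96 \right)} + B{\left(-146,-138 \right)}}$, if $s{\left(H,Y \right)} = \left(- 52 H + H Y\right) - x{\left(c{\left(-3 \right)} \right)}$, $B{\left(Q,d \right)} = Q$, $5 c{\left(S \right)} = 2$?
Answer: $- \frac{10955}{3193} \approx -3.4309$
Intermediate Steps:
$c{\left(S \right)} = \frac{2}{5}$ ($c{\left(S \right)} = \frac{1}{5} \cdot 2 = \frac{2}{5}$)
$s{\left(H,Y \right)} = 8 - 52 H + H Y$ ($s{\left(H,Y \right)} = \left(- 52 H + H Y\right) - -8 = \left(- 52 H + H Y\right) + 8 = 8 - 52 H + H Y$)
$\frac{-9566 + 31476}{s{\left(-142,96 \right)} + B{\left(-146,-138 \right)}} = \frac{-9566 + 31476}{\left(8 - -7384 - 13632\right) - 146} = \frac{21910}{\left(8 + 7384 - 13632\right) - 146} = \frac{21910}{-6240 - 146} = \frac{21910}{-6386} = 21910 \left(- \frac{1}{6386}\right) = - \frac{10955}{3193}$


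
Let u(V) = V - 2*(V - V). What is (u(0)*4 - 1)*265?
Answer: -265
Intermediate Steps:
u(V) = V (u(V) = V - 2*0 = V + 0 = V)
(u(0)*4 - 1)*265 = (0*4 - 1)*265 = (0 - 1)*265 = -1*265 = -265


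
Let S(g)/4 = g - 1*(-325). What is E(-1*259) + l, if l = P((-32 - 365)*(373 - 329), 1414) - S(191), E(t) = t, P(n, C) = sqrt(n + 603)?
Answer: -2323 + I*sqrt(16865) ≈ -2323.0 + 129.87*I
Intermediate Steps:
P(n, C) = sqrt(603 + n)
S(g) = 1300 + 4*g (S(g) = 4*(g - 1*(-325)) = 4*(g + 325) = 4*(325 + g) = 1300 + 4*g)
l = -2064 + I*sqrt(16865) (l = sqrt(603 + (-32 - 365)*(373 - 329)) - (1300 + 4*191) = sqrt(603 - 397*44) - (1300 + 764) = sqrt(603 - 17468) - 1*2064 = sqrt(-16865) - 2064 = I*sqrt(16865) - 2064 = -2064 + I*sqrt(16865) ≈ -2064.0 + 129.87*I)
E(-1*259) + l = -1*259 + (-2064 + I*sqrt(16865)) = -259 + (-2064 + I*sqrt(16865)) = -2323 + I*sqrt(16865)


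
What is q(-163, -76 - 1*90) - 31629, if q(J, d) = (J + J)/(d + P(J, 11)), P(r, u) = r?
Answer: -10405615/329 ≈ -31628.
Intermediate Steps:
q(J, d) = 2*J/(J + d) (q(J, d) = (J + J)/(d + J) = (2*J)/(J + d) = 2*J/(J + d))
q(-163, -76 - 1*90) - 31629 = 2*(-163)/(-163 + (-76 - 1*90)) - 31629 = 2*(-163)/(-163 + (-76 - 90)) - 31629 = 2*(-163)/(-163 - 166) - 31629 = 2*(-163)/(-329) - 31629 = 2*(-163)*(-1/329) - 31629 = 326/329 - 31629 = -10405615/329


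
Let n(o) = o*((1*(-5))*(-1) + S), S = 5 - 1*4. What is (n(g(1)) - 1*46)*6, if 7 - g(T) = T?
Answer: -60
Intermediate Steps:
S = 1 (S = 5 - 4 = 1)
g(T) = 7 - T
n(o) = 6*o (n(o) = o*((1*(-5))*(-1) + 1) = o*(-5*(-1) + 1) = o*(5 + 1) = o*6 = 6*o)
(n(g(1)) - 1*46)*6 = (6*(7 - 1*1) - 1*46)*6 = (6*(7 - 1) - 46)*6 = (6*6 - 46)*6 = (36 - 46)*6 = -10*6 = -60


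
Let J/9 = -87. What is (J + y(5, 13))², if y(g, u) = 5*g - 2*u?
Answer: 614656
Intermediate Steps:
J = -783 (J = 9*(-87) = -783)
y(g, u) = -2*u + 5*g
(J + y(5, 13))² = (-783 + (-2*13 + 5*5))² = (-783 + (-26 + 25))² = (-783 - 1)² = (-784)² = 614656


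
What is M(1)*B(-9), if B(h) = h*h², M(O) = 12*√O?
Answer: -8748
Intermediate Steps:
B(h) = h³
M(1)*B(-9) = (12*√1)*(-9)³ = (12*1)*(-729) = 12*(-729) = -8748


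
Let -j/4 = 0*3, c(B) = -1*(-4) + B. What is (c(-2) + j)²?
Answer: 4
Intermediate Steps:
c(B) = 4 + B
j = 0 (j = -0*3 = -4*0 = 0)
(c(-2) + j)² = ((4 - 2) + 0)² = (2 + 0)² = 2² = 4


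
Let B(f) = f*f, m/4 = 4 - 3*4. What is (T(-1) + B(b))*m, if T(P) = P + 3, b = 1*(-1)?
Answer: -96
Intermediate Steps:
b = -1
m = -32 (m = 4*(4 - 3*4) = 4*(4 - 12) = 4*(-8) = -32)
B(f) = f²
T(P) = 3 + P
(T(-1) + B(b))*m = ((3 - 1) + (-1)²)*(-32) = (2 + 1)*(-32) = 3*(-32) = -96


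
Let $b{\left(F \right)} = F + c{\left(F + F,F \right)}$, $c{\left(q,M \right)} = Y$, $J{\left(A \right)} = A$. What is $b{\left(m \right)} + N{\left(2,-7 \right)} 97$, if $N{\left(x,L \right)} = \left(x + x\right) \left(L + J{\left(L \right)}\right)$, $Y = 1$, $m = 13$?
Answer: $-5418$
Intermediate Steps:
$c{\left(q,M \right)} = 1$
$b{\left(F \right)} = 1 + F$ ($b{\left(F \right)} = F + 1 = 1 + F$)
$N{\left(x,L \right)} = 4 L x$ ($N{\left(x,L \right)} = \left(x + x\right) \left(L + L\right) = 2 x 2 L = 4 L x$)
$b{\left(m \right)} + N{\left(2,-7 \right)} 97 = \left(1 + 13\right) + 4 \left(-7\right) 2 \cdot 97 = 14 - 5432 = -5418$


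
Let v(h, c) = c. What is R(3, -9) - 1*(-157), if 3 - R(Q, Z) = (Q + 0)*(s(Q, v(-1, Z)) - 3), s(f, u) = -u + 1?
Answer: 139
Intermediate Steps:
s(f, u) = 1 - u
R(Q, Z) = 3 - Q*(-2 - Z) (R(Q, Z) = 3 - (Q + 0)*((1 - Z) - 3) = 3 - Q*(-2 - Z))
R(3, -9) - 1*(-157) = (3 + 2*3 + 3*(-9)) - 1*(-157) = (3 + 6 - 27) + 157 = -18 + 157 = 139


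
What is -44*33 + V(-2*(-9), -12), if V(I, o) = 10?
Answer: -1442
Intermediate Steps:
-44*33 + V(-2*(-9), -12) = -44*33 + 10 = -1452 + 10 = -1442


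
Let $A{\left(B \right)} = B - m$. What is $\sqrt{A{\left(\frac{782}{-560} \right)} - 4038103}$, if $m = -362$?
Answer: $\frac{i \sqrt{79139750970}}{140} \approx 2009.4 i$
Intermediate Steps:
$A{\left(B \right)} = 362 + B$ ($A{\left(B \right)} = B - -362 = B + 362 = 362 + B$)
$\sqrt{A{\left(\frac{782}{-560} \right)} - 4038103} = \sqrt{\left(362 + \frac{782}{-560}\right) - 4038103} = \sqrt{\left(362 + 782 \left(- \frac{1}{560}\right)\right) - 4038103} = \sqrt{\left(362 - \frac{391}{280}\right) - 4038103} = \sqrt{\frac{100969}{280} - 4038103} = \sqrt{- \frac{1130567871}{280}} = \frac{i \sqrt{79139750970}}{140}$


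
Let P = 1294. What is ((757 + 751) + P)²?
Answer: 7851204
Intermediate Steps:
((757 + 751) + P)² = ((757 + 751) + 1294)² = (1508 + 1294)² = 2802² = 7851204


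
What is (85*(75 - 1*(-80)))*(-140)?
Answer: -1844500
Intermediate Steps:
(85*(75 - 1*(-80)))*(-140) = (85*(75 + 80))*(-140) = (85*155)*(-140) = 13175*(-140) = -1844500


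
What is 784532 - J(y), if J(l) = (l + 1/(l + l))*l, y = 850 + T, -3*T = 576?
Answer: 703135/2 ≈ 3.5157e+5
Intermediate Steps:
T = -192 (T = -⅓*576 = -192)
y = 658 (y = 850 - 192 = 658)
J(l) = l*(l + 1/(2*l)) (J(l) = (l + 1/(2*l))*l = l*(l + 1/(2*l)))
784532 - J(y) = 784532 - (½ + 658²) = 784532 - (½ + 432964) = 784532 - 1*865929/2 = 784532 - 865929/2 = 703135/2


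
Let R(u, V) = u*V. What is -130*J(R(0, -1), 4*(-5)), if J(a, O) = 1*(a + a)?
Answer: 0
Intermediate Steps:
R(u, V) = V*u
J(a, O) = 2*a (J(a, O) = 1*(2*a) = 2*a)
-130*J(R(0, -1), 4*(-5)) = -260*(-1*0) = -260*0 = -130*0 = 0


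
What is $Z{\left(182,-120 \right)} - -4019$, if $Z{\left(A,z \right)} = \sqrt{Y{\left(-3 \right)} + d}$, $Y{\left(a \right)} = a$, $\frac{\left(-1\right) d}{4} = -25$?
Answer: $4019 + \sqrt{97} \approx 4028.8$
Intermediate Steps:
$d = 100$ ($d = \left(-4\right) \left(-25\right) = 100$)
$Z{\left(A,z \right)} = \sqrt{97}$ ($Z{\left(A,z \right)} = \sqrt{-3 + 100} = \sqrt{97}$)
$Z{\left(182,-120 \right)} - -4019 = \sqrt{97} - -4019 = \sqrt{97} + 4019 = 4019 + \sqrt{97}$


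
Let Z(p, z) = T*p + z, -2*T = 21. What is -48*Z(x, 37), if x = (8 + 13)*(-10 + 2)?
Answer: -86448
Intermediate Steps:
T = -21/2 (T = -½*21 = -21/2 ≈ -10.500)
x = -168 (x = 21*(-8) = -168)
Z(p, z) = z - 21*p/2 (Z(p, z) = -21*p/2 + z = z - 21*p/2)
-48*Z(x, 37) = -48*(37 - 21/2*(-168)) = -48*(37 + 1764) = -48*1801 = -86448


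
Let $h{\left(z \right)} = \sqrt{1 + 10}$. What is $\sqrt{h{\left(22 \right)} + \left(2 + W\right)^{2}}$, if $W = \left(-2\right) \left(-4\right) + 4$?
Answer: $\sqrt{196 + \sqrt{11}} \approx 14.118$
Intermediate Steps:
$h{\left(z \right)} = \sqrt{11}$
$W = 12$ ($W = 8 + 4 = 12$)
$\sqrt{h{\left(22 \right)} + \left(2 + W\right)^{2}} = \sqrt{\sqrt{11} + \left(2 + 12\right)^{2}} = \sqrt{\sqrt{11} + 14^{2}} = \sqrt{\sqrt{11} + 196} = \sqrt{196 + \sqrt{11}}$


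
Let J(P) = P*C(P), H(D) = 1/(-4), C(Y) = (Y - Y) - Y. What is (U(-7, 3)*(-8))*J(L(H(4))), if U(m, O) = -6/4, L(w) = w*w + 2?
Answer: -3267/64 ≈ -51.047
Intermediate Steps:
C(Y) = -Y (C(Y) = 0 - Y = -Y)
H(D) = -¼
L(w) = 2 + w² (L(w) = w² + 2 = 2 + w²)
U(m, O) = -3/2 (U(m, O) = -6*¼ = -3/2)
J(P) = -P² (J(P) = P*(-P) = -P²)
(U(-7, 3)*(-8))*J(L(H(4))) = (-3/2*(-8))*(-(2 + (-¼)²)²) = 12*(-(2 + 1/16)²) = 12*(-(33/16)²) = 12*(-1*1089/256) = 12*(-1089/256) = -3267/64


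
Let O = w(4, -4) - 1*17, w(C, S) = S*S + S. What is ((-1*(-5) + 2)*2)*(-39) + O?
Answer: -551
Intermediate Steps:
w(C, S) = S + S² (w(C, S) = S² + S = S + S²)
O = -5 (O = -4*(1 - 4) - 1*17 = -4*(-3) - 17 = 12 - 17 = -5)
((-1*(-5) + 2)*2)*(-39) + O = ((-1*(-5) + 2)*2)*(-39) - 5 = ((5 + 2)*2)*(-39) - 5 = (7*2)*(-39) - 5 = 14*(-39) - 5 = -546 - 5 = -551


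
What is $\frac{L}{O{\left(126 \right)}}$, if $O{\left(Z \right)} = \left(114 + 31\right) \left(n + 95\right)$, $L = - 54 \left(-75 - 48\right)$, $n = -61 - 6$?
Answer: $\frac{3321}{2030} \approx 1.636$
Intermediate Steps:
$n = -67$ ($n = -61 - 6 = -67$)
$L = 6642$ ($L = \left(-54\right) \left(-123\right) = 6642$)
$O{\left(Z \right)} = 4060$ ($O{\left(Z \right)} = \left(114 + 31\right) \left(-67 + 95\right) = 145 \cdot 28 = 4060$)
$\frac{L}{O{\left(126 \right)}} = \frac{6642}{4060} = 6642 \cdot \frac{1}{4060} = \frac{3321}{2030}$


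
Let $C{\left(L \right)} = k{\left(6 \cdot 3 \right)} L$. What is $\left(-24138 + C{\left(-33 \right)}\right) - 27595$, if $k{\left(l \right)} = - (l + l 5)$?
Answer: $-48169$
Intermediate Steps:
$k{\left(l \right)} = - 6 l$ ($k{\left(l \right)} = - (l + 5 l) = - 6 l$)
$C{\left(L \right)} = - 108 L$ ($C{\left(L \right)} = - 6 \cdot 6 \cdot 3 L = \left(-6\right) 18 L = - 108 L$)
$\left(-24138 + C{\left(-33 \right)}\right) - 27595 = \left(-24138 - -3564\right) - 27595 = \left(-24138 + 3564\right) - 27595 = -20574 - 27595 = -48169$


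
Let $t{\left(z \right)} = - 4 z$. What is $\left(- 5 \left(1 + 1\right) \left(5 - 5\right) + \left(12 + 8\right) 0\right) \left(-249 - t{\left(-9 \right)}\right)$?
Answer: $0$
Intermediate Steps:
$\left(- 5 \left(1 + 1\right) \left(5 - 5\right) + \left(12 + 8\right) 0\right) \left(-249 - t{\left(-9 \right)}\right) = \left(- 5 \left(1 + 1\right) \left(5 - 5\right) + \left(12 + 8\right) 0\right) \left(-249 - \left(-4\right) \left(-9\right)\right) = \left(\left(-5\right) 2 \cdot 0 + 20 \cdot 0\right) \left(-249 - 36\right) = \left(\left(-10\right) 0 + 0\right) \left(-249 - 36\right) = \left(0 + 0\right) \left(-285\right) = 0 \left(-285\right) = 0$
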